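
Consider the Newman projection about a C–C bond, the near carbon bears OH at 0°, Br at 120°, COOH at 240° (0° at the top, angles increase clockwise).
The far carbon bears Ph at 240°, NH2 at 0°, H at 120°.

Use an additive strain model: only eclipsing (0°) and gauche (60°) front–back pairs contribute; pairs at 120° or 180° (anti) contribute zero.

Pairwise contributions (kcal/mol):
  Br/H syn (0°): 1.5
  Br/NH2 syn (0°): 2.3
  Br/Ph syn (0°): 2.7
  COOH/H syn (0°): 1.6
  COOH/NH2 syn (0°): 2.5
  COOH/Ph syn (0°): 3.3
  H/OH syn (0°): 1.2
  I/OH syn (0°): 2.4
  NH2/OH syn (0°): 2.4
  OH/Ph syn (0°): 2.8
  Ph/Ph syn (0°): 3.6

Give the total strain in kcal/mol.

This conformer (eclipsed): OH(0°)/NH2(0°) eclipsed 2.4; Br(120°)/H(120°) eclipsed 1.5; COOH(240°)/Ph(240°) eclipsed 3.3 → 7.2 kcal/mol.

7.2 kcal/mol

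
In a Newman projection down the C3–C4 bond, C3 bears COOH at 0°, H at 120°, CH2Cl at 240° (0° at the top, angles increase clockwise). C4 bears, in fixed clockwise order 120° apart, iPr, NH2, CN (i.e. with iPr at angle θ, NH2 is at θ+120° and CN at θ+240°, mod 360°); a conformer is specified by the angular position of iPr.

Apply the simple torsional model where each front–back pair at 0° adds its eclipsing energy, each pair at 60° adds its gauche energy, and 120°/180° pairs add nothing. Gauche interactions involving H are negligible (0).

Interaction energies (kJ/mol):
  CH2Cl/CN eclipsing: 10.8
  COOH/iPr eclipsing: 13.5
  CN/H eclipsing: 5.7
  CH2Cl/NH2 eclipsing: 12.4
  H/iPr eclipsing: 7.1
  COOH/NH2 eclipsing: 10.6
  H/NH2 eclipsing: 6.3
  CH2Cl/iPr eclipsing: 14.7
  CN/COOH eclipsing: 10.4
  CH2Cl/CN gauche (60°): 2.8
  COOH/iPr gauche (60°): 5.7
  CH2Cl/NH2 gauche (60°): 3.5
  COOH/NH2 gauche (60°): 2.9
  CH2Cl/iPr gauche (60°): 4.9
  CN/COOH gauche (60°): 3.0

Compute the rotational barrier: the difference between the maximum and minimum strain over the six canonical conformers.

16.7 kJ/mol

iPr at 0° is eclipsed. COOH at 0° is eclipsed with iPr at 0° (13.5); H at 120° is eclipsed with NH2 at 120° (6.3); CH2Cl at 240° is eclipsed with CN at 240° (10.8). Total 30.6 kJ/mol.
iPr at 60° is staggered. COOH at 0° is gauche with iPr at 60° (5.7); COOH at 0° is gauche with CN at 300° (3.0); CH2Cl at 240° is gauche with NH2 at 180° (3.5); CH2Cl at 240° is gauche with CN at 300° (2.8). Total 15.0 kJ/mol.
iPr at 120° is eclipsed. COOH at 0° is eclipsed with CN at 0° (10.4); H at 120° is eclipsed with iPr at 120° (7.1); CH2Cl at 240° is eclipsed with NH2 at 240° (12.4). Total 29.9 kJ/mol.
iPr at 180° is staggered. COOH at 0° is gauche with NH2 at 300° (2.9); COOH at 0° is gauche with CN at 60° (3.0); CH2Cl at 240° is gauche with iPr at 180° (4.9); CH2Cl at 240° is gauche with NH2 at 300° (3.5). Total 14.3 kJ/mol.
iPr at 240° is eclipsed. COOH at 0° is eclipsed with NH2 at 0° (10.6); H at 120° is eclipsed with CN at 120° (5.7); CH2Cl at 240° is eclipsed with iPr at 240° (14.7). Total 31.0 kJ/mol.
iPr at 300° is staggered. COOH at 0° is gauche with iPr at 300° (5.7); COOH at 0° is gauche with NH2 at 60° (2.9); CH2Cl at 240° is gauche with iPr at 300° (4.9); CH2Cl at 240° is gauche with CN at 180° (2.8). Total 16.3 kJ/mol.
Max at 240° (31.0 kJ/mol), min at 180° (14.3 kJ/mol); barrier = 16.7 kJ/mol.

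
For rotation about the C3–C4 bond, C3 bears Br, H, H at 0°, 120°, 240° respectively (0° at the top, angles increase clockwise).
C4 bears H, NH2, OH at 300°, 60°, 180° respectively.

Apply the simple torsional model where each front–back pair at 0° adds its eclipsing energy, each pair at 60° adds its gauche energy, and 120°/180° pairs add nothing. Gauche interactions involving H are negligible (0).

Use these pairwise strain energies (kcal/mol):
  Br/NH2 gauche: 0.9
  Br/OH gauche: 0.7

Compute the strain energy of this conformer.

0.9 kcal/mol

This conformer (staggered): Br–NH2 gauche; 0.9 = 0.9 kcal/mol.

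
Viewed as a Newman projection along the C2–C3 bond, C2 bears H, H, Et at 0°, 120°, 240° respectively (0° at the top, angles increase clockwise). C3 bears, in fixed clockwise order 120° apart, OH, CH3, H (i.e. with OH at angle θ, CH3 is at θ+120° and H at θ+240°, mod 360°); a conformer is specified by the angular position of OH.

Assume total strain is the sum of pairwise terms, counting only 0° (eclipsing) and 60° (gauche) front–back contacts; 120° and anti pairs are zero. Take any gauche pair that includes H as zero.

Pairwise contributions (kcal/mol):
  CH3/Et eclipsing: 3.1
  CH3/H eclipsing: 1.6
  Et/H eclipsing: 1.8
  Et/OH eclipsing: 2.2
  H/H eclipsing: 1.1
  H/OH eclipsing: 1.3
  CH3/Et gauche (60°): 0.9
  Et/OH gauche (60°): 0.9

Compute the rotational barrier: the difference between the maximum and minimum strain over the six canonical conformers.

4.6 kcal/mol

OH at 0° (eclipsed): H(0°)/OH(0°) eclipsed 1.3; H(120°)/CH3(120°) eclipsed 1.6; Et(240°)/H(240°) eclipsed 1.8 → 4.7 kcal/mol.
OH at 60° (staggered): Et(240°)/CH3(180°) gauche 0.9 → 0.9 kcal/mol.
OH at 120° (eclipsed): H(0°)/H(0°) eclipsed 1.1; H(120°)/OH(120°) eclipsed 1.3; Et(240°)/CH3(240°) eclipsed 3.1 → 5.5 kcal/mol.
OH at 180° (staggered): Et(240°)/OH(180°) gauche 0.9; Et(240°)/CH3(300°) gauche 0.9 → 1.8 kcal/mol.
OH at 240° (eclipsed): H(0°)/CH3(0°) eclipsed 1.6; H(120°)/H(120°) eclipsed 1.1; Et(240°)/OH(240°) eclipsed 2.2 → 4.9 kcal/mol.
OH at 300° (staggered): Et(240°)/OH(300°) gauche 0.9 → 0.9 kcal/mol.
Max at 120° (5.5 kcal/mol), min at 60° (0.9 kcal/mol); barrier = 4.6 kcal/mol.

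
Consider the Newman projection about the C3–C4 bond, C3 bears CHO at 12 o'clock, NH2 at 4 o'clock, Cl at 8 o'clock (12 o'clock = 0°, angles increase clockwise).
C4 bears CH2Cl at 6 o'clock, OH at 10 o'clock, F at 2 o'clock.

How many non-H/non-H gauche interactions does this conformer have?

6

Non-H gauche pairs: CHO(0°)/OH(300°); CHO(0°)/F(60°); NH2(120°)/CH2Cl(180°); NH2(120°)/F(60°); Cl(240°)/CH2Cl(180°); Cl(240°)/OH(300°) — 6 interactions.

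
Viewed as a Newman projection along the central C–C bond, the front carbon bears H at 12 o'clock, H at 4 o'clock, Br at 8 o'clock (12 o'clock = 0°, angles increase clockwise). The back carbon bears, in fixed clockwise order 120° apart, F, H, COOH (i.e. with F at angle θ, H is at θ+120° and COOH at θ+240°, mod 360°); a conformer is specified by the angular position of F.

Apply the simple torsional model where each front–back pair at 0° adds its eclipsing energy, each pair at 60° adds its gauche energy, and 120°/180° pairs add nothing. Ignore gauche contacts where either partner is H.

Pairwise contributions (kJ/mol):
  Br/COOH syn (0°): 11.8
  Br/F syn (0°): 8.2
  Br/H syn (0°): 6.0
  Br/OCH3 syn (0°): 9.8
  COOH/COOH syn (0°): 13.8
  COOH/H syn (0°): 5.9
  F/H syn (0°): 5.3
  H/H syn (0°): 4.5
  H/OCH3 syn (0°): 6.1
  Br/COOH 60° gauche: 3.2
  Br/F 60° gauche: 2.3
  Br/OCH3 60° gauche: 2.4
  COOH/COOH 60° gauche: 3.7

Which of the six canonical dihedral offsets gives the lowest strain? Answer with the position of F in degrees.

180°

F at 0° (eclipsed): H–F eclipsed, H–H eclipsed, Br–COOH eclipsed; 5.3 + 4.5 + 11.8 = 21.6 kJ/mol.
F at 60° (staggered): Br–COOH gauche; 3.2 = 3.2 kJ/mol.
F at 120° (eclipsed): H–COOH eclipsed, H–F eclipsed, Br–H eclipsed; 5.9 + 5.3 + 6.0 = 17.2 kJ/mol.
F at 180° (staggered): Br–F gauche; 2.3 = 2.3 kJ/mol.
F at 240° (eclipsed): H–H eclipsed, H–COOH eclipsed, Br–F eclipsed; 4.5 + 5.9 + 8.2 = 18.6 kJ/mol.
F at 300° (staggered): Br–F gauche, Br–COOH gauche; 2.3 + 3.2 = 5.5 kJ/mol.
The minimum (2.3 kJ/mol) occurs with F at 180°.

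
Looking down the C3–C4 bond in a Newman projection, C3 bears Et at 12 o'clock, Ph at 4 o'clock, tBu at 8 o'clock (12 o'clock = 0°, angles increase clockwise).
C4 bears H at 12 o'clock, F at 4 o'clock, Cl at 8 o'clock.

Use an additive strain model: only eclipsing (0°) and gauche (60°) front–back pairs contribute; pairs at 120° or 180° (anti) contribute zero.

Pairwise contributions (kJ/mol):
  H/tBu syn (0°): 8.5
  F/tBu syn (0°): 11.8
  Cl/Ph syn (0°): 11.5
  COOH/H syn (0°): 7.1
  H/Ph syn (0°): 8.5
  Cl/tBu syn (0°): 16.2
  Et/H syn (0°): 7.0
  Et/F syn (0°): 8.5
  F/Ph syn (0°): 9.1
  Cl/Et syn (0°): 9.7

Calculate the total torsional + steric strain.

This conformer (eclipsed): Et(0°)/H(0°) eclipsed 7.0; Ph(120°)/F(120°) eclipsed 9.1; tBu(240°)/Cl(240°) eclipsed 16.2 → 32.3 kJ/mol.

32.3 kJ/mol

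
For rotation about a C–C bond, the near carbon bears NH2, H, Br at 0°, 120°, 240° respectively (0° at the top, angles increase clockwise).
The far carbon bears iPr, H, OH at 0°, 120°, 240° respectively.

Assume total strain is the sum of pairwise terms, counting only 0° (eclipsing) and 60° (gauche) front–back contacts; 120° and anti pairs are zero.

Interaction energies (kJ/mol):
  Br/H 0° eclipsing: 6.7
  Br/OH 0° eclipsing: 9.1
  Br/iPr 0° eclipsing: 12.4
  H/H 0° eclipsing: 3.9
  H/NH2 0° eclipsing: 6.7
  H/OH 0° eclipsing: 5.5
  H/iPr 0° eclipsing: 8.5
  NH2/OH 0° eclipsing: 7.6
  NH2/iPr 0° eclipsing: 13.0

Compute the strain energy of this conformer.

26.0 kJ/mol

This conformer (eclipsed): NH2(0°)/iPr(0°) eclipsed 13.0; H(120°)/H(120°) eclipsed 3.9; Br(240°)/OH(240°) eclipsed 9.1 → 26.0 kJ/mol.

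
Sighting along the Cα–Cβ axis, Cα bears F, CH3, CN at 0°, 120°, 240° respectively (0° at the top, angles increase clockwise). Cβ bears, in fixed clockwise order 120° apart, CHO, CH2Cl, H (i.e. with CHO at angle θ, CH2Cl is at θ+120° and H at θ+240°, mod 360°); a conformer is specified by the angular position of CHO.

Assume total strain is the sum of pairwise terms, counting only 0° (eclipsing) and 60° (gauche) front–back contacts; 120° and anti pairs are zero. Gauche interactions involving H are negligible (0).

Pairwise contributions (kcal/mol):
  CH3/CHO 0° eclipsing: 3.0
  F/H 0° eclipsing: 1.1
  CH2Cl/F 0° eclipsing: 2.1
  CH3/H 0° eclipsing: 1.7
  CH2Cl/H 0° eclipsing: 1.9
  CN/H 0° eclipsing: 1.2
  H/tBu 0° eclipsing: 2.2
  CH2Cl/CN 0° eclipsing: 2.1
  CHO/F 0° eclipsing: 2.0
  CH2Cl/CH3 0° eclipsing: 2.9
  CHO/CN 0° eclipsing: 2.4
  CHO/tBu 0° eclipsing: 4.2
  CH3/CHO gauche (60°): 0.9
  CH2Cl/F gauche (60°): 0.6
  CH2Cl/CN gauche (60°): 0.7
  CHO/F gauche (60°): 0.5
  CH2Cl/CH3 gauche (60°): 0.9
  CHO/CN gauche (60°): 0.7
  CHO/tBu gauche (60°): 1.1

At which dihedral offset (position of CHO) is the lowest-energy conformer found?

CHO at 0° is eclipsed. F at 0° is eclipsed with CHO at 0° (2.0); CH3 at 120° is eclipsed with CH2Cl at 120° (2.9); CN at 240° is eclipsed with H at 240° (1.2). Total 6.1 kcal/mol.
CHO at 60° is staggered. F at 0° is gauche with CHO at 60° (0.5); CH3 at 120° is gauche with CHO at 60° (0.9); CH3 at 120° is gauche with CH2Cl at 180° (0.9); CN at 240° is gauche with CH2Cl at 180° (0.7). Total 3.0 kcal/mol.
CHO at 120° is eclipsed. F at 0° is eclipsed with H at 0° (1.1); CH3 at 120° is eclipsed with CHO at 120° (3.0); CN at 240° is eclipsed with CH2Cl at 240° (2.1). Total 6.2 kcal/mol.
CHO at 180° is staggered. F at 0° is gauche with CH2Cl at 300° (0.6); CH3 at 120° is gauche with CHO at 180° (0.9); CN at 240° is gauche with CHO at 180° (0.7); CN at 240° is gauche with CH2Cl at 300° (0.7). Total 2.9 kcal/mol.
CHO at 240° is eclipsed. F at 0° is eclipsed with CH2Cl at 0° (2.1); CH3 at 120° is eclipsed with H at 120° (1.7); CN at 240° is eclipsed with CHO at 240° (2.4). Total 6.2 kcal/mol.
CHO at 300° is staggered. F at 0° is gauche with CHO at 300° (0.5); F at 0° is gauche with CH2Cl at 60° (0.6); CH3 at 120° is gauche with CH2Cl at 60° (0.9); CN at 240° is gauche with CHO at 300° (0.7). Total 2.7 kcal/mol.
The minimum (2.7 kcal/mol) occurs with CHO at 300°.

300°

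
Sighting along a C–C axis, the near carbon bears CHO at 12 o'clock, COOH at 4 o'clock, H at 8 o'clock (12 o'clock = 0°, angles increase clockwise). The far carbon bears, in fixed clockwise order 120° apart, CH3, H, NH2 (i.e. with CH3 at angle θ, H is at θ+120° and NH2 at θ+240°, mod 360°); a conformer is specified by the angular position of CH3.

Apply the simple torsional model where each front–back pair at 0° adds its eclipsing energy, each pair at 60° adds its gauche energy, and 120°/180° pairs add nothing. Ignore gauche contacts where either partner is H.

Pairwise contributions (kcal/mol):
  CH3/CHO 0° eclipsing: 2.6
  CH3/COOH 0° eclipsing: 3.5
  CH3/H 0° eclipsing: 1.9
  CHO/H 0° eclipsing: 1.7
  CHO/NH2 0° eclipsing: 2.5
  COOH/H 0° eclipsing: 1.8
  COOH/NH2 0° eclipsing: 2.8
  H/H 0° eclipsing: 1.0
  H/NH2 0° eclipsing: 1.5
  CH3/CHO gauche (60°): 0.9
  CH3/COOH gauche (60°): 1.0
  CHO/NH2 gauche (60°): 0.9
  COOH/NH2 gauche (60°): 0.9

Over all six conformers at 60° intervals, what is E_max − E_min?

CH3 at 0° (eclipsed): CHO(0°)/CH3(0°) eclipsed 2.6; COOH(120°)/H(120°) eclipsed 1.8; H(240°)/NH2(240°) eclipsed 1.5 → 5.9 kcal/mol.
CH3 at 60° (staggered): CHO(0°)/CH3(60°) gauche 0.9; CHO(0°)/NH2(300°) gauche 0.9; COOH(120°)/CH3(60°) gauche 1.0 → 2.8 kcal/mol.
CH3 at 120° (eclipsed): CHO(0°)/NH2(0°) eclipsed 2.5; COOH(120°)/CH3(120°) eclipsed 3.5; H(240°)/H(240°) eclipsed 1.0 → 7.0 kcal/mol.
CH3 at 180° (staggered): CHO(0°)/NH2(60°) gauche 0.9; COOH(120°)/CH3(180°) gauche 1.0; COOH(120°)/NH2(60°) gauche 0.9 → 2.8 kcal/mol.
CH3 at 240° (eclipsed): CHO(0°)/H(0°) eclipsed 1.7; COOH(120°)/NH2(120°) eclipsed 2.8; H(240°)/CH3(240°) eclipsed 1.9 → 6.4 kcal/mol.
CH3 at 300° (staggered): CHO(0°)/CH3(300°) gauche 0.9; COOH(120°)/NH2(180°) gauche 0.9 → 1.8 kcal/mol.
Max at 120° (7.0 kcal/mol), min at 300° (1.8 kcal/mol); barrier = 5.2 kcal/mol.

5.2 kcal/mol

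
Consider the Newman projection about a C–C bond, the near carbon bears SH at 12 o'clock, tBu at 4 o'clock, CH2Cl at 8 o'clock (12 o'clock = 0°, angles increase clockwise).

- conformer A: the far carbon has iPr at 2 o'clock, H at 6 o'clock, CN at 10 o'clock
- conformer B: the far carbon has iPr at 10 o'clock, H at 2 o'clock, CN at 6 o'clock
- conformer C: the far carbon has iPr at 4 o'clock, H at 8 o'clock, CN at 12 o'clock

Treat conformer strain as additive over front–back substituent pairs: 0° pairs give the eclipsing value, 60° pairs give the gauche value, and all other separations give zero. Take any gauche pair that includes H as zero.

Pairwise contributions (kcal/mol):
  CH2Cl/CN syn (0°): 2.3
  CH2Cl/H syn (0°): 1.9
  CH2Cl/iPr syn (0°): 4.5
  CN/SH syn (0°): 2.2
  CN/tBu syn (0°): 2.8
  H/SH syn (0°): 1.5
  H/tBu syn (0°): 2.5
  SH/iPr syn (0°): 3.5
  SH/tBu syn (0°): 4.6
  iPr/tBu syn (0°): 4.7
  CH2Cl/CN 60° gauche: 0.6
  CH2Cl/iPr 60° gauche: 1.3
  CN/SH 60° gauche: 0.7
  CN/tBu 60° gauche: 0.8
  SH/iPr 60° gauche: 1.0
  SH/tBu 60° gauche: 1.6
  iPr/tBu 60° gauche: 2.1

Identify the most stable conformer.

A (staggered): SH–iPr gauche, SH–CN gauche, tBu–iPr gauche, CH2Cl–CN gauche; 1.0 + 0.7 + 2.1 + 0.6 = 4.4 kcal/mol.
B (staggered): SH–iPr gauche, tBu–CN gauche, CH2Cl–iPr gauche, CH2Cl–CN gauche; 1.0 + 0.8 + 1.3 + 0.6 = 3.7 kcal/mol.
C (eclipsed): SH–CN eclipsed, tBu–iPr eclipsed, CH2Cl–H eclipsed; 2.2 + 4.7 + 1.9 = 8.8 kcal/mol.
B has the lowest total (3.7 kcal/mol).

B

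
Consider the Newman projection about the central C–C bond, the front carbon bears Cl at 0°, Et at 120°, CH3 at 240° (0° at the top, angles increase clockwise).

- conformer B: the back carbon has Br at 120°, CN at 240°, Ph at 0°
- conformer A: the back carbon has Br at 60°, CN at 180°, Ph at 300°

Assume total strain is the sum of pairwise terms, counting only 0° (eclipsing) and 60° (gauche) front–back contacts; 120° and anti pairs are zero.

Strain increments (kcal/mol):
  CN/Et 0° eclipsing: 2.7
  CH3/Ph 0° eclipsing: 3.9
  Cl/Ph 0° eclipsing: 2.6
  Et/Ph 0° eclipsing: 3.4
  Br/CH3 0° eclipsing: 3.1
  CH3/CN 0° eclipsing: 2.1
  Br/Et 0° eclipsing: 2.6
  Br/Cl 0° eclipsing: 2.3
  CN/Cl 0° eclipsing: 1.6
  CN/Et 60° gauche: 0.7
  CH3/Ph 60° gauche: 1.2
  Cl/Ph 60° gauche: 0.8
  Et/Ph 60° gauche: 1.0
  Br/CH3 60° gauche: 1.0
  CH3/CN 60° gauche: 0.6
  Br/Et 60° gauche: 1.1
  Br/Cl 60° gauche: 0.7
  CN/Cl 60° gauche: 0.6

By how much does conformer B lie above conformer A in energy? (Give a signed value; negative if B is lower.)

+2.2 kcal/mol

B is eclipsed. Cl at 0° is eclipsed with Ph at 0° (2.6); Et at 120° is eclipsed with Br at 120° (2.6); CH3 at 240° is eclipsed with CN at 240° (2.1). Total 7.3 kcal/mol.
A is staggered. Cl at 0° is gauche with Br at 60° (0.7); Cl at 0° is gauche with Ph at 300° (0.8); Et at 120° is gauche with Br at 60° (1.1); Et at 120° is gauche with CN at 180° (0.7); CH3 at 240° is gauche with CN at 180° (0.6); CH3 at 240° is gauche with Ph at 300° (1.2). Total 5.1 kcal/mol.
E(B) − E(A) = 7.3 − 5.1 = +2.2 kcal/mol.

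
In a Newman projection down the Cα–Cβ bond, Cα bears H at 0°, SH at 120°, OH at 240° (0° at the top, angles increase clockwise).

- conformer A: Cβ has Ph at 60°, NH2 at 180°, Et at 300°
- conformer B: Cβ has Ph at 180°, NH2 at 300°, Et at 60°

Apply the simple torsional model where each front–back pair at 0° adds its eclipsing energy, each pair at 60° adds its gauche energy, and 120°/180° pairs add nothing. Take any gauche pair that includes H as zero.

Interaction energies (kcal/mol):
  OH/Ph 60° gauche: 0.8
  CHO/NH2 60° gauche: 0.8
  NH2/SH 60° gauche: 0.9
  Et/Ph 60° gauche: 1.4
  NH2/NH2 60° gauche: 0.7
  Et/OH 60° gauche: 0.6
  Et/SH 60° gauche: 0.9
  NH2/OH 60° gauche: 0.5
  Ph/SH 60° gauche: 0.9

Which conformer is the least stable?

B

A is staggered. SH at 120° is gauche with Ph at 60° (0.9); SH at 120° is gauche with NH2 at 180° (0.9); OH at 240° is gauche with NH2 at 180° (0.5); OH at 240° is gauche with Et at 300° (0.6). Total 2.9 kcal/mol.
B is staggered. SH at 120° is gauche with Ph at 180° (0.9); SH at 120° is gauche with Et at 60° (0.9); OH at 240° is gauche with Ph at 180° (0.8); OH at 240° is gauche with NH2 at 300° (0.5). Total 3.1 kcal/mol.
B has the highest total (3.1 kcal/mol).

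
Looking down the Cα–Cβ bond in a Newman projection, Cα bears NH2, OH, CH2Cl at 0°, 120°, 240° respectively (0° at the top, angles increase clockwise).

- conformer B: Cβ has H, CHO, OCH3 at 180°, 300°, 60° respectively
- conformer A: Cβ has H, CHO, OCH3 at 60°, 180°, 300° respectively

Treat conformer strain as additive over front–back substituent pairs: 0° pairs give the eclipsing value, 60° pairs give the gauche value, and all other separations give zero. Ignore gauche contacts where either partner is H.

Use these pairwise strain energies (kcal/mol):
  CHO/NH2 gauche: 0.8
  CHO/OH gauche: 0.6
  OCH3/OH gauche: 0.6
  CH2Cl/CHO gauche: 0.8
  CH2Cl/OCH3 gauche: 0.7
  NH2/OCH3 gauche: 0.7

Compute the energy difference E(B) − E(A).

B is staggered. NH2 at 0° is gauche with CHO at 300° (0.8); NH2 at 0° is gauche with OCH3 at 60° (0.7); OH at 120° is gauche with OCH3 at 60° (0.6); CH2Cl at 240° is gauche with CHO at 300° (0.8). Total 2.9 kcal/mol.
A is staggered. NH2 at 0° is gauche with OCH3 at 300° (0.7); OH at 120° is gauche with CHO at 180° (0.6); CH2Cl at 240° is gauche with CHO at 180° (0.8); CH2Cl at 240° is gauche with OCH3 at 300° (0.7). Total 2.8 kcal/mol.
E(B) − E(A) = 2.9 − 2.8 = +0.1 kcal/mol.

+0.1 kcal/mol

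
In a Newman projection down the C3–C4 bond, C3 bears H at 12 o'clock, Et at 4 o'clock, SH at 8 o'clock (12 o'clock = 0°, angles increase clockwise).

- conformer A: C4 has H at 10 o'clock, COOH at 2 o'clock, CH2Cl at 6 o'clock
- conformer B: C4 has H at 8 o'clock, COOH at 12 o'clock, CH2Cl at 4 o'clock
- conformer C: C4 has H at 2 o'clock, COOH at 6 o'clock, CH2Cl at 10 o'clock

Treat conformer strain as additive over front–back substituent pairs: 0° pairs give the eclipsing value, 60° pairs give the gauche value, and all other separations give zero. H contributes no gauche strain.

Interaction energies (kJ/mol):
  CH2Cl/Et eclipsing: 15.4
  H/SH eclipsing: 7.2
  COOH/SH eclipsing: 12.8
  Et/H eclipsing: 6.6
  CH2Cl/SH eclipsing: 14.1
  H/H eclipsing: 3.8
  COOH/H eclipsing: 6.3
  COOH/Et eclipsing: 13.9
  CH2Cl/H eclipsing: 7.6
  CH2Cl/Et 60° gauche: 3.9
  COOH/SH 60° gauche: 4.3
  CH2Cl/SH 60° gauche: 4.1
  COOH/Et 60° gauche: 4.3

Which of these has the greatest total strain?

B

A (staggered): Et(120°)/COOH(60°) gauche 4.3; Et(120°)/CH2Cl(180°) gauche 3.9; SH(240°)/CH2Cl(180°) gauche 4.1 → 12.3 kJ/mol.
B (eclipsed): H(0°)/COOH(0°) eclipsed 6.3; Et(120°)/CH2Cl(120°) eclipsed 15.4; SH(240°)/H(240°) eclipsed 7.2 → 28.9 kJ/mol.
C (staggered): Et(120°)/COOH(180°) gauche 4.3; SH(240°)/COOH(180°) gauche 4.3; SH(240°)/CH2Cl(300°) gauche 4.1 → 12.7 kJ/mol.
B has the highest total (28.9 kJ/mol).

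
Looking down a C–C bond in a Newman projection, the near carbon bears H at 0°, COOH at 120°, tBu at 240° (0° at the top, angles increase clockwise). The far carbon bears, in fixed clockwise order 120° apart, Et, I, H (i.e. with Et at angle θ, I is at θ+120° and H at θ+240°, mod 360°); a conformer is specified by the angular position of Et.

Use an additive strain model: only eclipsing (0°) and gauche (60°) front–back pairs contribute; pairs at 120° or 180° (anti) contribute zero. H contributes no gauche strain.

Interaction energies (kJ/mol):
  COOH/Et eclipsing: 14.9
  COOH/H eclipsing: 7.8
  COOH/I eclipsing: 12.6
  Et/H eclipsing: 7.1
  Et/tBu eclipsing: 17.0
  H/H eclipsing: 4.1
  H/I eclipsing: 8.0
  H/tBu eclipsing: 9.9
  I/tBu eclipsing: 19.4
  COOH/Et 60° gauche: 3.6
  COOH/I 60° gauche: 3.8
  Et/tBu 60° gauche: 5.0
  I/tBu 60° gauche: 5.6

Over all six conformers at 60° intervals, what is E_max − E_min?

29.6 kJ/mol

Et at 0° (eclipsed): H–Et eclipsed, COOH–I eclipsed, tBu–H eclipsed; 7.1 + 12.6 + 9.9 = 29.6 kJ/mol.
Et at 60° (staggered): COOH–Et gauche, COOH–I gauche, tBu–I gauche; 3.6 + 3.8 + 5.6 = 13.0 kJ/mol.
Et at 120° (eclipsed): H–H eclipsed, COOH–Et eclipsed, tBu–I eclipsed; 4.1 + 14.9 + 19.4 = 38.4 kJ/mol.
Et at 180° (staggered): COOH–Et gauche, tBu–Et gauche, tBu–I gauche; 3.6 + 5.0 + 5.6 = 14.2 kJ/mol.
Et at 240° (eclipsed): H–I eclipsed, COOH–H eclipsed, tBu–Et eclipsed; 8.0 + 7.8 + 17.0 = 32.8 kJ/mol.
Et at 300° (staggered): COOH–I gauche, tBu–Et gauche; 3.8 + 5.0 = 8.8 kJ/mol.
Max at 120° (38.4 kJ/mol), min at 300° (8.8 kJ/mol); barrier = 29.6 kJ/mol.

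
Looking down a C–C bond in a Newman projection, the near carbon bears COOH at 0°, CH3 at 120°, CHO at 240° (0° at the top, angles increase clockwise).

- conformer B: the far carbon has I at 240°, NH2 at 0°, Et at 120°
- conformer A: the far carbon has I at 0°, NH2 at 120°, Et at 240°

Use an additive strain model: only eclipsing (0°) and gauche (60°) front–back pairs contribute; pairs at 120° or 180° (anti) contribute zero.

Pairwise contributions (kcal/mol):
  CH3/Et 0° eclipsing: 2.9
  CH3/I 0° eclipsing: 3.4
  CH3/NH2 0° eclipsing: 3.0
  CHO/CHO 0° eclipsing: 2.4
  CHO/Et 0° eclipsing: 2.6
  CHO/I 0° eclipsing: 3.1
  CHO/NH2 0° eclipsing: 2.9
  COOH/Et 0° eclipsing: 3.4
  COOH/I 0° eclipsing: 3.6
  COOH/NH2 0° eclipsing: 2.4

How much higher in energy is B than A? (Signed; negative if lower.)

B (eclipsed): COOH(0°)/NH2(0°) eclipsed 2.4; CH3(120°)/Et(120°) eclipsed 2.9; CHO(240°)/I(240°) eclipsed 3.1 → 8.4 kcal/mol.
A (eclipsed): COOH(0°)/I(0°) eclipsed 3.6; CH3(120°)/NH2(120°) eclipsed 3.0; CHO(240°)/Et(240°) eclipsed 2.6 → 9.2 kcal/mol.
E(B) − E(A) = 8.4 − 9.2 = -0.8 kcal/mol.

-0.8 kcal/mol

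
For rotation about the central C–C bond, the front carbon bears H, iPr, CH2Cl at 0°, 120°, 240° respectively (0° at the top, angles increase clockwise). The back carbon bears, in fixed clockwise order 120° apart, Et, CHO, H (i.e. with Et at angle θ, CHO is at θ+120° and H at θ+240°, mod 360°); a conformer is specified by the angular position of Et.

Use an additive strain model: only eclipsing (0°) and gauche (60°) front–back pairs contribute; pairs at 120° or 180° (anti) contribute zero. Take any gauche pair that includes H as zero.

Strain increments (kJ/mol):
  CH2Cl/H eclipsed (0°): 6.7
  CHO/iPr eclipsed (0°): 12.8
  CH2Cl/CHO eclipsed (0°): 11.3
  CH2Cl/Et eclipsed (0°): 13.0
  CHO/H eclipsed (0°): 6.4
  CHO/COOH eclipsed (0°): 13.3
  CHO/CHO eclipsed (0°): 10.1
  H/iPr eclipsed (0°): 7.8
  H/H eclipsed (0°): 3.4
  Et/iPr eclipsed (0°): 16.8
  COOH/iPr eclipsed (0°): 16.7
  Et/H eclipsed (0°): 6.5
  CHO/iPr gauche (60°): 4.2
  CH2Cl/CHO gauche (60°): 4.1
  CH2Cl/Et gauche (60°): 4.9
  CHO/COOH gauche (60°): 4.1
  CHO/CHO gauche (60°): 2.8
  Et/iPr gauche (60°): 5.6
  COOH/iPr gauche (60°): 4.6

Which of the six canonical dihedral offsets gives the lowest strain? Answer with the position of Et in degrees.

Et at 0° (eclipsed): H(0°)/Et(0°) eclipsed 6.5; iPr(120°)/CHO(120°) eclipsed 12.8; CH2Cl(240°)/H(240°) eclipsed 6.7 → 26.0 kJ/mol.
Et at 60° (staggered): iPr(120°)/Et(60°) gauche 5.6; iPr(120°)/CHO(180°) gauche 4.2; CH2Cl(240°)/CHO(180°) gauche 4.1 → 13.9 kJ/mol.
Et at 120° (eclipsed): H(0°)/H(0°) eclipsed 3.4; iPr(120°)/Et(120°) eclipsed 16.8; CH2Cl(240°)/CHO(240°) eclipsed 11.3 → 31.5 kJ/mol.
Et at 180° (staggered): iPr(120°)/Et(180°) gauche 5.6; CH2Cl(240°)/Et(180°) gauche 4.9; CH2Cl(240°)/CHO(300°) gauche 4.1 → 14.6 kJ/mol.
Et at 240° (eclipsed): H(0°)/CHO(0°) eclipsed 6.4; iPr(120°)/H(120°) eclipsed 7.8; CH2Cl(240°)/Et(240°) eclipsed 13.0 → 27.2 kJ/mol.
Et at 300° (staggered): iPr(120°)/CHO(60°) gauche 4.2; CH2Cl(240°)/Et(300°) gauche 4.9 → 9.1 kJ/mol.
The minimum (9.1 kJ/mol) occurs with Et at 300°.

300°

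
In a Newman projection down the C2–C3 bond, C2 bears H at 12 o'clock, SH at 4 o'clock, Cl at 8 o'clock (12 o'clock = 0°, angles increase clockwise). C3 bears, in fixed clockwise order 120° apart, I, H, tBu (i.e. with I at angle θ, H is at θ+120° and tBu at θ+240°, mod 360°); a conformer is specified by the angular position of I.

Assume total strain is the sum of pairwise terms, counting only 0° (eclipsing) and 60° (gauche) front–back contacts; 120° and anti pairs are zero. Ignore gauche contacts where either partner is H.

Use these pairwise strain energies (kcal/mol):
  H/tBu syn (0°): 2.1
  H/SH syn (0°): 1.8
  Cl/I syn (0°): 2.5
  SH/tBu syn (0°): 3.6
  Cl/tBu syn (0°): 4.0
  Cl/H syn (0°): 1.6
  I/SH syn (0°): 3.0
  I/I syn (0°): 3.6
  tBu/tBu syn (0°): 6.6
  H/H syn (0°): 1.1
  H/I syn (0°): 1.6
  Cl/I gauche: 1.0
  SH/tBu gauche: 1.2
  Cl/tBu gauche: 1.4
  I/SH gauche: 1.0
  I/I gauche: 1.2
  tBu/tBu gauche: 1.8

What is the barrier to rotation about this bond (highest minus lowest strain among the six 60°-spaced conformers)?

5.0 kcal/mol

I at 0° (eclipsed): H(0°)/I(0°) eclipsed 1.6; SH(120°)/H(120°) eclipsed 1.8; Cl(240°)/tBu(240°) eclipsed 4.0 → 7.4 kcal/mol.
I at 60° (staggered): SH(120°)/I(60°) gauche 1.0; Cl(240°)/tBu(300°) gauche 1.4 → 2.4 kcal/mol.
I at 120° (eclipsed): H(0°)/tBu(0°) eclipsed 2.1; SH(120°)/I(120°) eclipsed 3.0; Cl(240°)/H(240°) eclipsed 1.6 → 6.7 kcal/mol.
I at 180° (staggered): SH(120°)/I(180°) gauche 1.0; SH(120°)/tBu(60°) gauche 1.2; Cl(240°)/I(180°) gauche 1.0 → 3.2 kcal/mol.
I at 240° (eclipsed): H(0°)/H(0°) eclipsed 1.1; SH(120°)/tBu(120°) eclipsed 3.6; Cl(240°)/I(240°) eclipsed 2.5 → 7.2 kcal/mol.
I at 300° (staggered): SH(120°)/tBu(180°) gauche 1.2; Cl(240°)/I(300°) gauche 1.0; Cl(240°)/tBu(180°) gauche 1.4 → 3.6 kcal/mol.
Max at 0° (7.4 kcal/mol), min at 60° (2.4 kcal/mol); barrier = 5.0 kcal/mol.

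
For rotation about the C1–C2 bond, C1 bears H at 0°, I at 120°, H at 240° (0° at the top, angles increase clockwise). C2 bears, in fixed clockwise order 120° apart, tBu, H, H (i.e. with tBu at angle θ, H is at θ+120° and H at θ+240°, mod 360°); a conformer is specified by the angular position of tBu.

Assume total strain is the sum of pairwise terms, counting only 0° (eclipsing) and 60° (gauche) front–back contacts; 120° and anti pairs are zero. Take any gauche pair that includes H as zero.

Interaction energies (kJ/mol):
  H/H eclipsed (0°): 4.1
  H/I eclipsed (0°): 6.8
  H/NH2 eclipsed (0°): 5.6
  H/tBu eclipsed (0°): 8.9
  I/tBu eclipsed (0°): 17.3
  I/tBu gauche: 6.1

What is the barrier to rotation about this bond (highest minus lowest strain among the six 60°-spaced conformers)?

tBu at 0° (eclipsed): H(0°)/tBu(0°) eclipsed 8.9; I(120°)/H(120°) eclipsed 6.8; H(240°)/H(240°) eclipsed 4.1 → 19.8 kJ/mol.
tBu at 60° (staggered): I(120°)/tBu(60°) gauche 6.1 → 6.1 kJ/mol.
tBu at 120° (eclipsed): H(0°)/H(0°) eclipsed 4.1; I(120°)/tBu(120°) eclipsed 17.3; H(240°)/H(240°) eclipsed 4.1 → 25.5 kJ/mol.
tBu at 180° (staggered): I(120°)/tBu(180°) gauche 6.1 → 6.1 kJ/mol.
tBu at 240° (eclipsed): H(0°)/H(0°) eclipsed 4.1; I(120°)/H(120°) eclipsed 6.8; H(240°)/tBu(240°) eclipsed 8.9 → 19.8 kJ/mol.
tBu at 300° (staggered): no non-H gauche contacts → 0.0 kJ/mol.
Max at 120° (25.5 kJ/mol), min at 300° (0.0 kJ/mol); barrier = 25.5 kJ/mol.

25.5 kJ/mol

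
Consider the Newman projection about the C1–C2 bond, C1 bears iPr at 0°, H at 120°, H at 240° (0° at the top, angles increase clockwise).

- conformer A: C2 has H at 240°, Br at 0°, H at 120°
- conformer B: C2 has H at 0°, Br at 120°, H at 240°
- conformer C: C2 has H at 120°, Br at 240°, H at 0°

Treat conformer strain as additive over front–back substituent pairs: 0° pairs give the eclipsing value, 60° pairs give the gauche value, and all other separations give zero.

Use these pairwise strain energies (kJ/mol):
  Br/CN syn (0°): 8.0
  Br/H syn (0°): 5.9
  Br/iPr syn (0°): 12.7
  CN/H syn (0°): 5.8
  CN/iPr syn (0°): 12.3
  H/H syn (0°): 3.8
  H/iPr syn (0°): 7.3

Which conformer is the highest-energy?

A

A (eclipsed): iPr(0°)/Br(0°) eclipsed 12.7; H(120°)/H(120°) eclipsed 3.8; H(240°)/H(240°) eclipsed 3.8 → 20.3 kJ/mol.
B (eclipsed): iPr(0°)/H(0°) eclipsed 7.3; H(120°)/Br(120°) eclipsed 5.9; H(240°)/H(240°) eclipsed 3.8 → 17.0 kJ/mol.
C (eclipsed): iPr(0°)/H(0°) eclipsed 7.3; H(120°)/H(120°) eclipsed 3.8; H(240°)/Br(240°) eclipsed 5.9 → 17.0 kJ/mol.
A has the highest total (20.3 kJ/mol).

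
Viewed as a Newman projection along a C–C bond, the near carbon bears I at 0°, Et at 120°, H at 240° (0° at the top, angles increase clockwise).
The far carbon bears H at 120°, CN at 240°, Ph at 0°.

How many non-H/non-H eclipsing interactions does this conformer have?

1

Non-H eclipsing pairs: I(0°)/Ph(0°) — 1 interaction.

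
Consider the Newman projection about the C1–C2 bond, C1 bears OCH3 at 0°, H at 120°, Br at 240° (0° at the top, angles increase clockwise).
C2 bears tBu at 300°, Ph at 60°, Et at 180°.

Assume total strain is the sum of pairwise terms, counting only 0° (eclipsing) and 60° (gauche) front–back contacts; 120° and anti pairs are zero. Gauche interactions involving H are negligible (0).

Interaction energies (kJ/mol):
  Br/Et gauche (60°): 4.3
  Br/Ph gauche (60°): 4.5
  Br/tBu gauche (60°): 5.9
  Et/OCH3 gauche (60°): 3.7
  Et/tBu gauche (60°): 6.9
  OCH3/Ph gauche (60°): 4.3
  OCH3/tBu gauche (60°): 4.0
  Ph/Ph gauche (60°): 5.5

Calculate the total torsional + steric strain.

This conformer (staggered): OCH3(0°)/tBu(300°) gauche 4.0; OCH3(0°)/Ph(60°) gauche 4.3; Br(240°)/tBu(300°) gauche 5.9; Br(240°)/Et(180°) gauche 4.3 → 18.5 kJ/mol.

18.5 kJ/mol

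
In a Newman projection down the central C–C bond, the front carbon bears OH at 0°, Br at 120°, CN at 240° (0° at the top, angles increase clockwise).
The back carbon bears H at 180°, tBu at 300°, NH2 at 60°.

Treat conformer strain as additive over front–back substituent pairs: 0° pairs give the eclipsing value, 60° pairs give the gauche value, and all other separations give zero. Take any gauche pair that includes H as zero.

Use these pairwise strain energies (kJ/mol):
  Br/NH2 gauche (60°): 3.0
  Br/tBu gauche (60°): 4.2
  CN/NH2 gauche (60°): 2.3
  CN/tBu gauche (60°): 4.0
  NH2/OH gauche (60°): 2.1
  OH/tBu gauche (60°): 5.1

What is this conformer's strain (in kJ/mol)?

14.2 kJ/mol

This conformer is staggered. OH at 0° is gauche with tBu at 300° (5.1); OH at 0° is gauche with NH2 at 60° (2.1); Br at 120° is gauche with NH2 at 60° (3.0); CN at 240° is gauche with tBu at 300° (4.0). Total 14.2 kJ/mol.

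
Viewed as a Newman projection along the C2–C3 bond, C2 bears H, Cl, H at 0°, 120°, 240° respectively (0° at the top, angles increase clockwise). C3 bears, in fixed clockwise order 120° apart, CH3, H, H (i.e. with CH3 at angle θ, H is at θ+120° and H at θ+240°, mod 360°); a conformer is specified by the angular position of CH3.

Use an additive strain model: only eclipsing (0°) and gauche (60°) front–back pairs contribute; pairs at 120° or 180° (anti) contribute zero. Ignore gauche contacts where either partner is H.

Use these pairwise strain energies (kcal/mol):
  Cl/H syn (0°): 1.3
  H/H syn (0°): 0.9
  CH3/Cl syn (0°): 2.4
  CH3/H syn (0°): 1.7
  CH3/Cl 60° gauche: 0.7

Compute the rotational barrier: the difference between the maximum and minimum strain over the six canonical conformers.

CH3 at 0° is eclipsed. H at 0° is eclipsed with CH3 at 0° (1.7); Cl at 120° is eclipsed with H at 120° (1.3); H at 240° is eclipsed with H at 240° (0.9). Total 3.9 kcal/mol.
CH3 at 60° is staggered. Cl at 120° is gauche with CH3 at 60° (0.7). Total 0.7 kcal/mol.
CH3 at 120° is eclipsed. H at 0° is eclipsed with H at 0° (0.9); Cl at 120° is eclipsed with CH3 at 120° (2.4); H at 240° is eclipsed with H at 240° (0.9). Total 4.2 kcal/mol.
CH3 at 180° is staggered. Cl at 120° is gauche with CH3 at 180° (0.7). Total 0.7 kcal/mol.
CH3 at 240° is eclipsed. H at 0° is eclipsed with H at 0° (0.9); Cl at 120° is eclipsed with H at 120° (1.3); H at 240° is eclipsed with CH3 at 240° (1.7). Total 3.9 kcal/mol.
CH3 at 300° (staggered): no non-H gauche contacts → 0.0 kcal/mol.
Max at 120° (4.2 kcal/mol), min at 300° (0.0 kcal/mol); barrier = 4.2 kcal/mol.

4.2 kcal/mol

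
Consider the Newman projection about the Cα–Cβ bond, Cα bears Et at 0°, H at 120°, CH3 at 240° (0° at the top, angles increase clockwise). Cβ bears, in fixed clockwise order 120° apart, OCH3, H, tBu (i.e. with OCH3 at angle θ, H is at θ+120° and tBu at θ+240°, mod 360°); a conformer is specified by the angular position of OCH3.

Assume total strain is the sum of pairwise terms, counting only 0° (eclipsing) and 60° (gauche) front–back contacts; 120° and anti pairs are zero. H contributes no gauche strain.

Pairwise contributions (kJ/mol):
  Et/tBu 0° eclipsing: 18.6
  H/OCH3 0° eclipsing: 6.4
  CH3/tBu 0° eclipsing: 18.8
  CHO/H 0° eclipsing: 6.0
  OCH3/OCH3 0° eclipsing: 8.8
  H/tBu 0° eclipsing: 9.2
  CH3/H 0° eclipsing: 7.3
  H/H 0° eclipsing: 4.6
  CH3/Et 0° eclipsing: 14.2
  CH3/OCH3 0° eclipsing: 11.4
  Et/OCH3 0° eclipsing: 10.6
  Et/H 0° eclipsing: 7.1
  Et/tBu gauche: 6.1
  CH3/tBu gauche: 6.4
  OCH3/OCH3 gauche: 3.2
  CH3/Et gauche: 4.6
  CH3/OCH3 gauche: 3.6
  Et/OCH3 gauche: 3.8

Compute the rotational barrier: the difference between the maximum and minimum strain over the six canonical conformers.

24.3 kJ/mol

OCH3 at 0° is eclipsed. Et at 0° is eclipsed with OCH3 at 0° (10.6); H at 120° is eclipsed with H at 120° (4.6); CH3 at 240° is eclipsed with tBu at 240° (18.8). Total 34.0 kJ/mol.
OCH3 at 60° is staggered. Et at 0° is gauche with OCH3 at 60° (3.8); Et at 0° is gauche with tBu at 300° (6.1); CH3 at 240° is gauche with tBu at 300° (6.4). Total 16.3 kJ/mol.
OCH3 at 120° is eclipsed. Et at 0° is eclipsed with tBu at 0° (18.6); H at 120° is eclipsed with OCH3 at 120° (6.4); CH3 at 240° is eclipsed with H at 240° (7.3). Total 32.3 kJ/mol.
OCH3 at 180° is staggered. Et at 0° is gauche with tBu at 60° (6.1); CH3 at 240° is gauche with OCH3 at 180° (3.6). Total 9.7 kJ/mol.
OCH3 at 240° is eclipsed. Et at 0° is eclipsed with H at 0° (7.1); H at 120° is eclipsed with tBu at 120° (9.2); CH3 at 240° is eclipsed with OCH3 at 240° (11.4). Total 27.7 kJ/mol.
OCH3 at 300° is staggered. Et at 0° is gauche with OCH3 at 300° (3.8); CH3 at 240° is gauche with OCH3 at 300° (3.6); CH3 at 240° is gauche with tBu at 180° (6.4). Total 13.8 kJ/mol.
Max at 0° (34.0 kJ/mol), min at 180° (9.7 kJ/mol); barrier = 24.3 kJ/mol.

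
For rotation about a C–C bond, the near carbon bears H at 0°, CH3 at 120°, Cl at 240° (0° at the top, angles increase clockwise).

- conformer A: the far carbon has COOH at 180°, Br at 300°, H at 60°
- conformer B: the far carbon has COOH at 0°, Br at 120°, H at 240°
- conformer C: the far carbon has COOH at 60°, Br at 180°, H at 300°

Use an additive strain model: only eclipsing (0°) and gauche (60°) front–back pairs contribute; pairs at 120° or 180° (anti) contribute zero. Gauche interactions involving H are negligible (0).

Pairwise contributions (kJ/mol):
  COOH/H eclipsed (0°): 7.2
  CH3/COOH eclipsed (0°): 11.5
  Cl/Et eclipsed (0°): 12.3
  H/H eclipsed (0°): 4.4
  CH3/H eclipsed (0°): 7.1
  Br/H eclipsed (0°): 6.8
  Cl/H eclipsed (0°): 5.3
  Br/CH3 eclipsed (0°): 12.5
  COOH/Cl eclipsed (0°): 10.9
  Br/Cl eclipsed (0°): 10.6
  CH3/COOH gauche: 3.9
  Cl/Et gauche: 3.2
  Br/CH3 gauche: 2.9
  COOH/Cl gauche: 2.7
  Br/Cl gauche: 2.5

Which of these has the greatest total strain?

A (staggered): CH3(120°)/COOH(180°) gauche 3.9; Cl(240°)/COOH(180°) gauche 2.7; Cl(240°)/Br(300°) gauche 2.5 → 9.1 kJ/mol.
B (eclipsed): H(0°)/COOH(0°) eclipsed 7.2; CH3(120°)/Br(120°) eclipsed 12.5; Cl(240°)/H(240°) eclipsed 5.3 → 25.0 kJ/mol.
C (staggered): CH3(120°)/COOH(60°) gauche 3.9; CH3(120°)/Br(180°) gauche 2.9; Cl(240°)/Br(180°) gauche 2.5 → 9.3 kJ/mol.
B has the highest total (25.0 kJ/mol).

B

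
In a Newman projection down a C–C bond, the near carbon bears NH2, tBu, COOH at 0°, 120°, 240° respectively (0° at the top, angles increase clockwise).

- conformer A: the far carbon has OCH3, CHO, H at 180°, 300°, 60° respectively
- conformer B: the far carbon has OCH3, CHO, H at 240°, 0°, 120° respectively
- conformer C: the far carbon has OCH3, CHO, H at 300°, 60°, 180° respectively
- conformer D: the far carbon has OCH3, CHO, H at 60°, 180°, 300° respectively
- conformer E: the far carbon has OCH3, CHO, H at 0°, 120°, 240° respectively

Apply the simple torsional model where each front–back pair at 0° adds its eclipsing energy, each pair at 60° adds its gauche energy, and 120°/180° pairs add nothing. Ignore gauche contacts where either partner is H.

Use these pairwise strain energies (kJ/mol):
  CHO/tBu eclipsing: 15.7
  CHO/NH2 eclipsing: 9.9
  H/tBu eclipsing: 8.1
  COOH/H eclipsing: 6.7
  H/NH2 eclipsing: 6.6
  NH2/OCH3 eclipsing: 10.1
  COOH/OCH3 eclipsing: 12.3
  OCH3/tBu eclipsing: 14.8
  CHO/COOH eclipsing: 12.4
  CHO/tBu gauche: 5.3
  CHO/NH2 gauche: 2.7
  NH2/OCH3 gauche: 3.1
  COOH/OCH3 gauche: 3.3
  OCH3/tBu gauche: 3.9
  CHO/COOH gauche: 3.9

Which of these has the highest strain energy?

E

A is staggered. NH2 at 0° is gauche with CHO at 300° (2.7); tBu at 120° is gauche with OCH3 at 180° (3.9); COOH at 240° is gauche with OCH3 at 180° (3.3); COOH at 240° is gauche with CHO at 300° (3.9). Total 13.8 kJ/mol.
B is eclipsed. NH2 at 0° is eclipsed with CHO at 0° (9.9); tBu at 120° is eclipsed with H at 120° (8.1); COOH at 240° is eclipsed with OCH3 at 240° (12.3). Total 30.3 kJ/mol.
C is staggered. NH2 at 0° is gauche with OCH3 at 300° (3.1); NH2 at 0° is gauche with CHO at 60° (2.7); tBu at 120° is gauche with CHO at 60° (5.3); COOH at 240° is gauche with OCH3 at 300° (3.3). Total 14.4 kJ/mol.
D is staggered. NH2 at 0° is gauche with OCH3 at 60° (3.1); tBu at 120° is gauche with OCH3 at 60° (3.9); tBu at 120° is gauche with CHO at 180° (5.3); COOH at 240° is gauche with CHO at 180° (3.9). Total 16.2 kJ/mol.
E is eclipsed. NH2 at 0° is eclipsed with OCH3 at 0° (10.1); tBu at 120° is eclipsed with CHO at 120° (15.7); COOH at 240° is eclipsed with H at 240° (6.7). Total 32.5 kJ/mol.
E has the highest total (32.5 kJ/mol).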